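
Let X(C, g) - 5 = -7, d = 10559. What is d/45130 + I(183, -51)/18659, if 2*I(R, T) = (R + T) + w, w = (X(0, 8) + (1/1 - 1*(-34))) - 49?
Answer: 199637921/842080670 ≈ 0.23708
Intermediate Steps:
X(C, g) = -2 (X(C, g) = 5 - 7 = -2)
w = -16 (w = (-2 + (1/1 - 1*(-34))) - 49 = (-2 + (1 + 34)) - 49 = (-2 + 35) - 49 = 33 - 49 = -16)
I(R, T) = -8 + R/2 + T/2 (I(R, T) = ((R + T) - 16)/2 = (-16 + R + T)/2 = -8 + R/2 + T/2)
d/45130 + I(183, -51)/18659 = 10559/45130 + (-8 + (½)*183 + (½)*(-51))/18659 = 10559*(1/45130) + (-8 + 183/2 - 51/2)*(1/18659) = 10559/45130 + 58*(1/18659) = 10559/45130 + 58/18659 = 199637921/842080670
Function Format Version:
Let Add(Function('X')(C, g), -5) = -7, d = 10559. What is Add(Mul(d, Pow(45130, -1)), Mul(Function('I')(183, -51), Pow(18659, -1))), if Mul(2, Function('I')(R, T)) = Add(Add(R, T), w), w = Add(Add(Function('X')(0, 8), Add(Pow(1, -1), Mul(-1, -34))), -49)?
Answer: Rational(199637921, 842080670) ≈ 0.23708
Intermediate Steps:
Function('X')(C, g) = -2 (Function('X')(C, g) = Add(5, -7) = -2)
w = -16 (w = Add(Add(-2, Add(Pow(1, -1), Mul(-1, -34))), -49) = Add(Add(-2, Add(1, 34)), -49) = Add(Add(-2, 35), -49) = Add(33, -49) = -16)
Function('I')(R, T) = Add(-8, Mul(Rational(1, 2), R), Mul(Rational(1, 2), T)) (Function('I')(R, T) = Mul(Rational(1, 2), Add(Add(R, T), -16)) = Mul(Rational(1, 2), Add(-16, R, T)) = Add(-8, Mul(Rational(1, 2), R), Mul(Rational(1, 2), T)))
Add(Mul(d, Pow(45130, -1)), Mul(Function('I')(183, -51), Pow(18659, -1))) = Add(Mul(10559, Pow(45130, -1)), Mul(Add(-8, Mul(Rational(1, 2), 183), Mul(Rational(1, 2), -51)), Pow(18659, -1))) = Add(Mul(10559, Rational(1, 45130)), Mul(Add(-8, Rational(183, 2), Rational(-51, 2)), Rational(1, 18659))) = Add(Rational(10559, 45130), Mul(58, Rational(1, 18659))) = Add(Rational(10559, 45130), Rational(58, 18659)) = Rational(199637921, 842080670)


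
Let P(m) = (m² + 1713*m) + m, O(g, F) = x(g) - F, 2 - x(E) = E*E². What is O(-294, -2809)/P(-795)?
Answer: -1694333/48707 ≈ -34.786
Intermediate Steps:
x(E) = 2 - E³ (x(E) = 2 - E*E² = 2 - E³)
O(g, F) = 2 - F - g³ (O(g, F) = (2 - g³) - F = 2 - F - g³)
P(m) = m² + 1714*m
O(-294, -2809)/P(-795) = (2 - 1*(-2809) - 1*(-294)³)/((-795*(1714 - 795))) = (2 + 2809 - 1*(-25412184))/((-795*919)) = (2 + 2809 + 25412184)/(-730605) = 25414995*(-1/730605) = -1694333/48707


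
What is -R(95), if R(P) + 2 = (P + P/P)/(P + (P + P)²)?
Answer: 24098/12065 ≈ 1.9973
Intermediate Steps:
R(P) = -2 + (1 + P)/(P + 4*P²) (R(P) = -2 + (P + P/P)/(P + (P + P)²) = -2 + (P + 1)/(P + (2*P)²) = -2 + (1 + P)/(P + 4*P²))
-R(95) = -(1 - 1*95 - 8*95²)/(95*(1 + 4*95)) = -(1 - 95 - 8*9025)/(95*(1 + 380)) = -(1 - 95 - 72200)/(95*381) = -(-72294)/(95*381) = -1*(-24098/12065) = 24098/12065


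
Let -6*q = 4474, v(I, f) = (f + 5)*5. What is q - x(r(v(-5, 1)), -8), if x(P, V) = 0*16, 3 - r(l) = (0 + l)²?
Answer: -2237/3 ≈ -745.67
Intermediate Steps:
v(I, f) = 25 + 5*f (v(I, f) = (5 + f)*5 = 25 + 5*f)
r(l) = 3 - l² (r(l) = 3 - (0 + l)² = 3 - l²)
q = -2237/3 (q = -⅙*4474 = -2237/3 ≈ -745.67)
x(P, V) = 0
q - x(r(v(-5, 1)), -8) = -2237/3 - 1*0 = -2237/3 + 0 = -2237/3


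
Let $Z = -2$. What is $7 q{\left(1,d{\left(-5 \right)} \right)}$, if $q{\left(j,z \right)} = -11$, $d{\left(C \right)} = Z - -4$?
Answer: $-77$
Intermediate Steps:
$d{\left(C \right)} = 2$ ($d{\left(C \right)} = -2 - -4 = -2 + 4 = 2$)
$7 q{\left(1,d{\left(-5 \right)} \right)} = 7 \left(-11\right) = -77$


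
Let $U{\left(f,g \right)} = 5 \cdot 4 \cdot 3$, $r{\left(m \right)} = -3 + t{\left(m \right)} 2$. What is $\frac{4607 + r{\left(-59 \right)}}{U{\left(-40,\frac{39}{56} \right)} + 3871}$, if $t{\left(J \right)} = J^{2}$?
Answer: $\frac{11566}{3931} \approx 2.9423$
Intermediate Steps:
$r{\left(m \right)} = -3 + 2 m^{2}$ ($r{\left(m \right)} = -3 + m^{2} \cdot 2 = -3 + 2 m^{2}$)
$U{\left(f,g \right)} = 60$ ($U{\left(f,g \right)} = 20 \cdot 3 = 60$)
$\frac{4607 + r{\left(-59 \right)}}{U{\left(-40,\frac{39}{56} \right)} + 3871} = \frac{4607 - \left(3 - 2 \left(-59\right)^{2}\right)}{60 + 3871} = \frac{4607 + \left(-3 + 2 \cdot 3481\right)}{3931} = \left(4607 + \left(-3 + 6962\right)\right) \frac{1}{3931} = \left(4607 + 6959\right) \frac{1}{3931} = 11566 \cdot \frac{1}{3931} = \frac{11566}{3931}$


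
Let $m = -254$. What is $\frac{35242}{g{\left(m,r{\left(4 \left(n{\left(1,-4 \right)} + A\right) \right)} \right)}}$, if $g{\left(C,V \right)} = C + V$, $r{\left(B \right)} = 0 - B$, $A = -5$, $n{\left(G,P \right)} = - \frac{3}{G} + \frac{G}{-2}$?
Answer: $- \frac{17621}{110} \approx -160.19$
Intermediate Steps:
$n{\left(G,P \right)} = - \frac{3}{G} - \frac{G}{2}$ ($n{\left(G,P \right)} = - \frac{3}{G} + G \left(- \frac{1}{2}\right) = - \frac{3}{G} - \frac{G}{2}$)
$r{\left(B \right)} = - B$
$\frac{35242}{g{\left(m,r{\left(4 \left(n{\left(1,-4 \right)} + A\right) \right)} \right)}} = \frac{35242}{-254 - 4 \left(\left(- \frac{3}{1} - \frac{1}{2}\right) - 5\right)} = \frac{35242}{-254 - 4 \left(\left(\left(-3\right) 1 - \frac{1}{2}\right) - 5\right)} = \frac{35242}{-254 - 4 \left(\left(-3 - \frac{1}{2}\right) - 5\right)} = \frac{35242}{-254 - 4 \left(- \frac{7}{2} - 5\right)} = \frac{35242}{-254 - 4 \left(- \frac{17}{2}\right)} = \frac{35242}{-254 - -34} = \frac{35242}{-254 + 34} = \frac{35242}{-220} = 35242 \left(- \frac{1}{220}\right) = - \frac{17621}{110}$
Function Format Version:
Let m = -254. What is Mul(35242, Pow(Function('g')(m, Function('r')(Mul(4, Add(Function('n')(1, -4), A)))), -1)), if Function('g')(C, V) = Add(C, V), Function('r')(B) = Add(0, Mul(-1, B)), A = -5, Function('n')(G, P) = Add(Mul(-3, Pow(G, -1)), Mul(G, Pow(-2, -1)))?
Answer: Rational(-17621, 110) ≈ -160.19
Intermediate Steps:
Function('n')(G, P) = Add(Mul(-3, Pow(G, -1)), Mul(Rational(-1, 2), G)) (Function('n')(G, P) = Add(Mul(-3, Pow(G, -1)), Mul(G, Rational(-1, 2))) = Add(Mul(-3, Pow(G, -1)), Mul(Rational(-1, 2), G)))
Function('r')(B) = Mul(-1, B)
Mul(35242, Pow(Function('g')(m, Function('r')(Mul(4, Add(Function('n')(1, -4), A)))), -1)) = Mul(35242, Pow(Add(-254, Mul(-1, Mul(4, Add(Add(Mul(-3, Pow(1, -1)), Mul(Rational(-1, 2), 1)), -5)))), -1)) = Mul(35242, Pow(Add(-254, Mul(-1, Mul(4, Add(Add(Mul(-3, 1), Rational(-1, 2)), -5)))), -1)) = Mul(35242, Pow(Add(-254, Mul(-1, Mul(4, Add(Add(-3, Rational(-1, 2)), -5)))), -1)) = Mul(35242, Pow(Add(-254, Mul(-1, Mul(4, Add(Rational(-7, 2), -5)))), -1)) = Mul(35242, Pow(Add(-254, Mul(-1, Mul(4, Rational(-17, 2)))), -1)) = Mul(35242, Pow(Add(-254, Mul(-1, -34)), -1)) = Mul(35242, Pow(Add(-254, 34), -1)) = Mul(35242, Pow(-220, -1)) = Mul(35242, Rational(-1, 220)) = Rational(-17621, 110)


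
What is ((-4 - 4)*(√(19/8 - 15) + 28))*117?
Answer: -26208 - 234*I*√202 ≈ -26208.0 - 3325.8*I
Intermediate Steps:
((-4 - 4)*(√(19/8 - 15) + 28))*117 = -8*(√(19*(⅛) - 15) + 28)*117 = -8*(√(19/8 - 15) + 28)*117 = -8*(√(-101/8) + 28)*117 = -8*(I*√202/4 + 28)*117 = -8*(28 + I*√202/4)*117 = (-224 - 2*I*√202)*117 = -26208 - 234*I*√202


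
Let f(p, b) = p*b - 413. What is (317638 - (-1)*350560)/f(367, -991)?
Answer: -334099/182055 ≈ -1.8352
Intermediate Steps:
f(p, b) = -413 + b*p (f(p, b) = b*p - 413 = -413 + b*p)
(317638 - (-1)*350560)/f(367, -991) = (317638 - (-1)*350560)/(-413 - 991*367) = (317638 - 1*(-350560))/(-413 - 363697) = (317638 + 350560)/(-364110) = 668198*(-1/364110) = -334099/182055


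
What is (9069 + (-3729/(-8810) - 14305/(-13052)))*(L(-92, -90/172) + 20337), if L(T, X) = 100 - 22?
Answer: 2129288497742877/11498812 ≈ 1.8517e+8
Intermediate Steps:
L(T, X) = 78
(9069 + (-3729/(-8810) - 14305/(-13052)))*(L(-92, -90/172) + 20337) = (9069 + (-3729/(-8810) - 14305/(-13052)))*(78 + 20337) = (9069 + (-3729*(-1/8810) - 14305*(-1/13052)))*20415 = (9069 + (3729/8810 + 14305/13052))*20415 = (9069 + 87348979/57494060)*20415 = (521500979119/57494060)*20415 = 2129288497742877/11498812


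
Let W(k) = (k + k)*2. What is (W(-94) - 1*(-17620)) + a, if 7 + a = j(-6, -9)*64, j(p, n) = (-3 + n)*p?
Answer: 21845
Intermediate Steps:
j(p, n) = p*(-3 + n)
W(k) = 4*k (W(k) = (2*k)*2 = 4*k)
a = 4601 (a = -7 - 6*(-3 - 9)*64 = -7 - 6*(-12)*64 = -7 + 72*64 = -7 + 4608 = 4601)
(W(-94) - 1*(-17620)) + a = (4*(-94) - 1*(-17620)) + 4601 = (-376 + 17620) + 4601 = 17244 + 4601 = 21845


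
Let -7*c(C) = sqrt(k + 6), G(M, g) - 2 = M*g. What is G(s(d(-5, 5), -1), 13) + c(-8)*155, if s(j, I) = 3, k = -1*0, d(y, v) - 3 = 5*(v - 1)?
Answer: 41 - 155*sqrt(6)/7 ≈ -13.239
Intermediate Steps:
d(y, v) = -2 + 5*v (d(y, v) = 3 + 5*(v - 1) = 3 + 5*(-1 + v) = 3 + (-5 + 5*v) = -2 + 5*v)
k = 0
G(M, g) = 2 + M*g
c(C) = -sqrt(6)/7 (c(C) = -sqrt(0 + 6)/7 = -sqrt(6)/7)
G(s(d(-5, 5), -1), 13) + c(-8)*155 = (2 + 3*13) - sqrt(6)/7*155 = (2 + 39) - 155*sqrt(6)/7 = 41 - 155*sqrt(6)/7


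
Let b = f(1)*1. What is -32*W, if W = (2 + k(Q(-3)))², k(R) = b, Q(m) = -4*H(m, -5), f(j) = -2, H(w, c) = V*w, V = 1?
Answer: 0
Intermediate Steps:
H(w, c) = w (H(w, c) = 1*w = w)
Q(m) = -4*m
b = -2 (b = -2*1 = -2)
k(R) = -2
W = 0 (W = (2 - 2)² = 0² = 0)
-32*W = -32*0 = 0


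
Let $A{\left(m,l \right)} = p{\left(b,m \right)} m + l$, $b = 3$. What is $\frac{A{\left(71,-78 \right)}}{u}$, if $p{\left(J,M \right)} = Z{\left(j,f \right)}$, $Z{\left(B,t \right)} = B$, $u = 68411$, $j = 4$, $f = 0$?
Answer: $\frac{206}{68411} \approx 0.0030112$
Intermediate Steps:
$p{\left(J,M \right)} = 4$
$A{\left(m,l \right)} = l + 4 m$ ($A{\left(m,l \right)} = 4 m + l = l + 4 m$)
$\frac{A{\left(71,-78 \right)}}{u} = \frac{-78 + 4 \cdot 71}{68411} = \left(-78 + 284\right) \frac{1}{68411} = 206 \cdot \frac{1}{68411} = \frac{206}{68411}$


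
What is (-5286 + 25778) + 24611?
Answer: 45103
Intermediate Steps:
(-5286 + 25778) + 24611 = 20492 + 24611 = 45103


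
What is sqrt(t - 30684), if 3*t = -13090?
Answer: I*sqrt(315426)/3 ≈ 187.21*I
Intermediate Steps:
t = -13090/3 (t = (1/3)*(-13090) = -13090/3 ≈ -4363.3)
sqrt(t - 30684) = sqrt(-13090/3 - 30684) = sqrt(-105142/3) = I*sqrt(315426)/3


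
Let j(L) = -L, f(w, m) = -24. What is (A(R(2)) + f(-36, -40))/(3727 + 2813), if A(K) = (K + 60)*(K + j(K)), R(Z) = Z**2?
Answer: -2/545 ≈ -0.0036697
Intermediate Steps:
A(K) = 0 (A(K) = (K + 60)*(K - K) = (60 + K)*0 = 0)
(A(R(2)) + f(-36, -40))/(3727 + 2813) = (0 - 24)/(3727 + 2813) = -24/6540 = -24*1/6540 = -2/545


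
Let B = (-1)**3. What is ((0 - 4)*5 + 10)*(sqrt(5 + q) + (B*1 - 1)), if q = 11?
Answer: -20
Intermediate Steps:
B = -1
((0 - 4)*5 + 10)*(sqrt(5 + q) + (B*1 - 1)) = ((0 - 4)*5 + 10)*(sqrt(5 + 11) + (-1*1 - 1)) = (-4*5 + 10)*(sqrt(16) + (-1 - 1)) = (-20 + 10)*(4 - 2) = -10*2 = -20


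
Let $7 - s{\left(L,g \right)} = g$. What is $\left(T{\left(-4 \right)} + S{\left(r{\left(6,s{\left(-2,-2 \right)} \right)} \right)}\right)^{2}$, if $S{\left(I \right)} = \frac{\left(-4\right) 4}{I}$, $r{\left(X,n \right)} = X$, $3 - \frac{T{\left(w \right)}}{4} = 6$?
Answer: $\frac{1936}{9} \approx 215.11$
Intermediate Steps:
$s{\left(L,g \right)} = 7 - g$
$T{\left(w \right)} = -12$ ($T{\left(w \right)} = 12 - 24 = -12$)
$S{\left(I \right)} = - \frac{16}{I}$
$\left(T{\left(-4 \right)} + S{\left(r{\left(6,s{\left(-2,-2 \right)} \right)} \right)}\right)^{2} = \left(-12 - \frac{16}{6}\right)^{2} = \left(-12 - \frac{8}{3}\right)^{2} = \left(- \frac{44}{3}\right)^{2} = \frac{1936}{9}$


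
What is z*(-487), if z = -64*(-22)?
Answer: -685696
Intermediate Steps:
z = 1408
z*(-487) = 1408*(-487) = -685696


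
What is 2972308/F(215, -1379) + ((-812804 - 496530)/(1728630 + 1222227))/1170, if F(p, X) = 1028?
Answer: 98672115572242/34126661205 ≈ 2891.4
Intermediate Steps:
2972308/F(215, -1379) + ((-812804 - 496530)/(1728630 + 1222227))/1170 = 2972308/1028 + ((-812804 - 496530)/(1728630 + 1222227))/1170 = 2972308*(1/1028) - 1309334/2950857*(1/1170) = 743077/257 - 1309334*1/2950857*(1/1170) = 743077/257 - 100718/226989*1/1170 = 743077/257 - 50359/132788565 = 98672115572242/34126661205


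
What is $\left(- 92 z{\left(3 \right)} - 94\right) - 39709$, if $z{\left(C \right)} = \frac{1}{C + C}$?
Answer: $- \frac{119455}{3} \approx -39818.0$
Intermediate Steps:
$z{\left(C \right)} = \frac{1}{2 C}$
$\left(- 92 z{\left(3 \right)} - 94\right) - 39709 = \left(- 92 \frac{1}{2 \cdot 3} - 94\right) - 39709 = \left(- 92 \cdot \frac{1}{2} \cdot \frac{1}{3} - 94\right) - 39709 = \left(\left(-92\right) \frac{1}{6} - 94\right) - 39709 = \left(- \frac{46}{3} - 94\right) - 39709 = - \frac{328}{3} - 39709 = - \frac{119455}{3}$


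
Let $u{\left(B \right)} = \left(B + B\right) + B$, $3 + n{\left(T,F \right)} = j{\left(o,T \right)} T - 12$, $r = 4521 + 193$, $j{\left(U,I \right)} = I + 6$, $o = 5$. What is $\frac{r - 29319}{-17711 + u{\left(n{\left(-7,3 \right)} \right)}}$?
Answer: $\frac{4921}{3547} \approx 1.3874$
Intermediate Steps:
$j{\left(U,I \right)} = 6 + I$
$r = 4714$
$n{\left(T,F \right)} = -15 + T \left(6 + T\right)$ ($n{\left(T,F \right)} = -3 + \left(\left(6 + T\right) T - 12\right) = -3 + \left(T \left(6 + T\right) - 12\right) = -3 + \left(-12 + T \left(6 + T\right)\right) = -15 + T \left(6 + T\right)$)
$u{\left(B \right)} = 3 B$ ($u{\left(B \right)} = 2 B + B = 3 B$)
$\frac{r - 29319}{-17711 + u{\left(n{\left(-7,3 \right)} \right)}} = \frac{4714 - 29319}{-17711 + 3 \left(-15 - 7 \left(6 - 7\right)\right)} = - \frac{24605}{-17711 + 3 \left(-15 - -7\right)} = - \frac{24605}{-17711 + 3 \left(-15 + 7\right)} = - \frac{24605}{-17711 + 3 \left(-8\right)} = - \frac{24605}{-17711 - 24} = - \frac{24605}{-17735} = \left(-24605\right) \left(- \frac{1}{17735}\right) = \frac{4921}{3547}$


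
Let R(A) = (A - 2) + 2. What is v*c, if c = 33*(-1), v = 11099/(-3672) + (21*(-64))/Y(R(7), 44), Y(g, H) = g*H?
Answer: 298345/1224 ≈ 243.75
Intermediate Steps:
R(A) = A (R(A) = (-2 + A) + 2 = A)
Y(g, H) = H*g
v = -298345/40392 (v = 11099/(-3672) + (21*(-64))/((44*7)) = 11099*(-1/3672) - 1344/308 = -11099/3672 - 1344*1/308 = -11099/3672 - 48/11 = -298345/40392 ≈ -7.3862)
c = -33
v*c = -298345/40392*(-33) = 298345/1224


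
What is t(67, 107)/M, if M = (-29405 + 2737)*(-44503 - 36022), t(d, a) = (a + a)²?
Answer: 11449/536860175 ≈ 2.1326e-5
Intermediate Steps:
t(d, a) = 4*a² (t(d, a) = (2*a)² = 4*a²)
M = 2147440700 (M = -26668*(-80525) = 2147440700)
t(67, 107)/M = (4*107²)/2147440700 = (4*11449)*(1/2147440700) = 45796*(1/2147440700) = 11449/536860175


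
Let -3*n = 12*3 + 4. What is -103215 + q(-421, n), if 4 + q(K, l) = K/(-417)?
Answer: -43041902/417 ≈ -1.0322e+5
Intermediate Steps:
n = -40/3 (n = -(12*3 + 4)/3 = -(36 + 4)/3 = -⅓*40 = -40/3 ≈ -13.333)
q(K, l) = -4 - K/417 (q(K, l) = -4 + K/(-417) = -4 + K*(-1/417) = -4 - K/417)
-103215 + q(-421, n) = -103215 + (-4 - 1/417*(-421)) = -103215 + (-4 + 421/417) = -103215 - 1247/417 = -43041902/417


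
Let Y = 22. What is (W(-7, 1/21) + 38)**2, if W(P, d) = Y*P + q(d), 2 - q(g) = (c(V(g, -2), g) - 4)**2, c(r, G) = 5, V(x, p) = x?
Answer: 13225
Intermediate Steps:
q(g) = 1 (q(g) = 2 - (5 - 4)**2 = 2 - 1*1**2 = 2 - 1*1 = 2 - 1 = 1)
W(P, d) = 1 + 22*P (W(P, d) = 22*P + 1 = 1 + 22*P)
(W(-7, 1/21) + 38)**2 = ((1 + 22*(-7)) + 38)**2 = ((1 - 154) + 38)**2 = (-153 + 38)**2 = (-115)**2 = 13225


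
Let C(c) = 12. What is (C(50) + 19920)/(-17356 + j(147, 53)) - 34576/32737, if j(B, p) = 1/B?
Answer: -184134361604/83522922947 ≈ -2.2046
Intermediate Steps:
(C(50) + 19920)/(-17356 + j(147, 53)) - 34576/32737 = (12 + 19920)/(-17356 + 1/147) - 34576/32737 = 19932/(-17356 + 1/147) - 34576*1/32737 = 19932/(-2551331/147) - 34576/32737 = 19932*(-147/2551331) - 34576/32737 = -2930004/2551331 - 34576/32737 = -184134361604/83522922947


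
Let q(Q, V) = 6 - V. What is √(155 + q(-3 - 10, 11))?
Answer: 5*√6 ≈ 12.247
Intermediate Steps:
√(155 + q(-3 - 10, 11)) = √(155 + (6 - 1*11)) = √(155 + (6 - 11)) = √(155 - 5) = √150 = 5*√6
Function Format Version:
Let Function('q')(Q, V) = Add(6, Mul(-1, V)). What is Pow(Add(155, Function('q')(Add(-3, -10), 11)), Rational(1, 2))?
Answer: Mul(5, Pow(6, Rational(1, 2))) ≈ 12.247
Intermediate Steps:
Pow(Add(155, Function('q')(Add(-3, -10), 11)), Rational(1, 2)) = Pow(Add(155, Add(6, Mul(-1, 11))), Rational(1, 2)) = Pow(Add(155, Add(6, -11)), Rational(1, 2)) = Pow(Add(155, -5), Rational(1, 2)) = Pow(150, Rational(1, 2)) = Mul(5, Pow(6, Rational(1, 2)))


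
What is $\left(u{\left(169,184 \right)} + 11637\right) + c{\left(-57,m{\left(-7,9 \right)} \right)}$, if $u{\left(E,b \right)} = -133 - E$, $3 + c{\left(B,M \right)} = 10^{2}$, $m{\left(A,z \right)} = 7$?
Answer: $11432$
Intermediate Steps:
$c{\left(B,M \right)} = 97$ ($c{\left(B,M \right)} = -3 + 10^{2} = -3 + 100 = 97$)
$\left(u{\left(169,184 \right)} + 11637\right) + c{\left(-57,m{\left(-7,9 \right)} \right)} = \left(\left(-133 - 169\right) + 11637\right) + 97 = \left(-302 + 11637\right) + 97 = 11335 + 97 = 11432$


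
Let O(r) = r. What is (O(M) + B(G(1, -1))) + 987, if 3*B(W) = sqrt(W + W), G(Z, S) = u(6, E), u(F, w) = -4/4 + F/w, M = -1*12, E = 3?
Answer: 975 + sqrt(2)/3 ≈ 975.47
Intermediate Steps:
M = -12
u(F, w) = -1 + F/w (u(F, w) = -4*1/4 + F/w = -1 + F/w)
G(Z, S) = 1 (G(Z, S) = (6 - 1*3)/3 = (6 - 3)/3 = (1/3)*3 = 1)
B(W) = sqrt(2)*sqrt(W)/3 (B(W) = sqrt(W + W)/3 = sqrt(2*W)/3 = (sqrt(2)*sqrt(W))/3 = sqrt(2)*sqrt(W)/3)
(O(M) + B(G(1, -1))) + 987 = (-12 + sqrt(2)*sqrt(1)/3) + 987 = (-12 + (1/3)*sqrt(2)*1) + 987 = (-12 + sqrt(2)/3) + 987 = 975 + sqrt(2)/3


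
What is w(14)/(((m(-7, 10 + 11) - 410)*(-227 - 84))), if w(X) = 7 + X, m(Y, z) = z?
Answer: 21/120979 ≈ 0.00017358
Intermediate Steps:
w(14)/(((m(-7, 10 + 11) - 410)*(-227 - 84))) = (7 + 14)/((((10 + 11) - 410)*(-227 - 84))) = 21/(((21 - 410)*(-311))) = 21/((-389*(-311))) = 21/120979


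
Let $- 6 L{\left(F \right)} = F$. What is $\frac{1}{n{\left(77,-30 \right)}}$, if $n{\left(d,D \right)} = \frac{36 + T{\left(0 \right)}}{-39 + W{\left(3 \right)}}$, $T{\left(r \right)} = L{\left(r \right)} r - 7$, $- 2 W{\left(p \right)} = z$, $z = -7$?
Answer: $- \frac{71}{58} \approx -1.2241$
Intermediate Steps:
$L{\left(F \right)} = - \frac{F}{6}$
$W{\left(p \right)} = \frac{7}{2}$ ($W{\left(p \right)} = \left(- \frac{1}{2}\right) \left(-7\right) = \frac{7}{2}$)
$T{\left(r \right)} = -7 - \frac{r^{2}}{6}$ ($T{\left(r \right)} = - \frac{r}{6} r - 7 = - \frac{r^{2}}{6} - 7 = -7 - \frac{r^{2}}{6}$)
$n{\left(d,D \right)} = - \frac{58}{71}$ ($n{\left(d,D \right)} = \frac{36 - \left(7 + \frac{0^{2}}{6}\right)}{-39 + \frac{7}{2}} = \frac{36 - 7}{- \frac{71}{2}} = \left(36 + \left(-7 + 0\right)\right) \left(- \frac{2}{71}\right) = \left(36 - 7\right) \left(- \frac{2}{71}\right) = 29 \left(- \frac{2}{71}\right) = - \frac{58}{71}$)
$\frac{1}{n{\left(77,-30 \right)}} = \frac{1}{- \frac{58}{71}} = - \frac{71}{58}$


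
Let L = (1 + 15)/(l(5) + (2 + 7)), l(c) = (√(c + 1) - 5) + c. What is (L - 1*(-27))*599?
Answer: 433077/25 - 9584*√6/75 ≈ 17010.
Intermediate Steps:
l(c) = -5 + c + √(1 + c) (l(c) = (√(1 + c) - 5) + c = (-5 + √(1 + c)) + c = -5 + c + √(1 + c))
L = 16/(9 + √6) (L = (1 + 15)/((-5 + 5 + √(1 + 5)) + (2 + 7)) = 16/((-5 + 5 + √6) + 9) = 16/(√6 + 9) = 16/(9 + √6) ≈ 1.3974)
(L - 1*(-27))*599 = ((48/25 - 16*√6/75) - 1*(-27))*599 = ((48/25 - 16*√6/75) + 27)*599 = (723/25 - 16*√6/75)*599 = 433077/25 - 9584*√6/75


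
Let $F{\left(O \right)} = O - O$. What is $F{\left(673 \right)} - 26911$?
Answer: $-26911$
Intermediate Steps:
$F{\left(O \right)} = 0$
$F{\left(673 \right)} - 26911 = 0 - 26911 = -26911$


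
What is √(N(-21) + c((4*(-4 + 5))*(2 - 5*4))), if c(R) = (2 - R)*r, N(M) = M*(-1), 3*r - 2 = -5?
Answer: I*√53 ≈ 7.2801*I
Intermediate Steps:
r = -1 (r = ⅔ + (⅓)*(-5) = ⅔ - 5/3 = -1)
N(M) = -M
c(R) = -2 + R (c(R) = (2 - R)*(-1) = -2 + R)
√(N(-21) + c((4*(-4 + 5))*(2 - 5*4))) = √(-1*(-21) + (-2 + (4*(-4 + 5))*(2 - 5*4))) = √(21 + (-2 + (4*1)*(2 - 20))) = √(21 + (-2 + 4*(-18))) = √(21 + (-2 - 72)) = √(21 - 74) = √(-53) = I*√53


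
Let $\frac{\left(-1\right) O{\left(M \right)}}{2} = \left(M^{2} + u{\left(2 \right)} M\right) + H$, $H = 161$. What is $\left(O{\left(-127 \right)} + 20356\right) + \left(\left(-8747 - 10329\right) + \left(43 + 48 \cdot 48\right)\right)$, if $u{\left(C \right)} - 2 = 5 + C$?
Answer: $-26667$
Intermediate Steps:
$u{\left(C \right)} = 7 + C$ ($u{\left(C \right)} = 2 + \left(5 + C\right) = 7 + C$)
$O{\left(M \right)} = -322 - 18 M - 2 M^{2}$ ($O{\left(M \right)} = - 2 \left(\left(M^{2} + \left(7 + 2\right) M\right) + 161\right) = - 2 \left(\left(M^{2} + 9 M\right) + 161\right) = - 2 \left(161 + M^{2} + 9 M\right) = -322 - 18 M - 2 M^{2}$)
$\left(O{\left(-127 \right)} + 20356\right) + \left(\left(-8747 - 10329\right) + \left(43 + 48 \cdot 48\right)\right) = \left(\left(-322 - -2286 - 2 \left(-127\right)^{2}\right) + 20356\right) + \left(\left(-8747 - 10329\right) + \left(43 + 48 \cdot 48\right)\right) = \left(\left(-322 + 2286 - 32258\right) + 20356\right) + \left(-19076 + \left(43 + 2304\right)\right) = \left(\left(-322 + 2286 - 32258\right) + 20356\right) + \left(-19076 + 2347\right) = \left(-30294 + 20356\right) - 16729 = -9938 - 16729 = -26667$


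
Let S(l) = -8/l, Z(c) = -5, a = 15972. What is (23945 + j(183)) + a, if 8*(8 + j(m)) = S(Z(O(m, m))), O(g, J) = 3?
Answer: 199546/5 ≈ 39909.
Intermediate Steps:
j(m) = -39/5 (j(m) = -8 + (-8/(-5))/8 = -8 + (-8*(-1/5))/8 = -8 + (1/8)*(8/5) = -8 + 1/5 = -39/5)
(23945 + j(183)) + a = (23945 - 39/5) + 15972 = 119686/5 + 15972 = 199546/5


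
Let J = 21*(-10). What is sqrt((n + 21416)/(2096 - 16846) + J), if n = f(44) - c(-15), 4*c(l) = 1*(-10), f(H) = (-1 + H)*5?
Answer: I*sqrt(1840288765)/2950 ≈ 14.542*I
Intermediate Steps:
f(H) = -5 + 5*H
c(l) = -5/2 (c(l) = (1*(-10))/4 = (1/4)*(-10) = -5/2)
n = 435/2 (n = (-5 + 5*44) - 1*(-5/2) = (-5 + 220) + 5/2 = 215 + 5/2 = 435/2 ≈ 217.50)
J = -210
sqrt((n + 21416)/(2096 - 16846) + J) = sqrt((435/2 + 21416)/(2096 - 16846) - 210) = sqrt((43267/2)/(-14750) - 210) = sqrt((43267/2)*(-1/14750) - 210) = sqrt(-43267/29500 - 210) = sqrt(-6238267/29500) = I*sqrt(1840288765)/2950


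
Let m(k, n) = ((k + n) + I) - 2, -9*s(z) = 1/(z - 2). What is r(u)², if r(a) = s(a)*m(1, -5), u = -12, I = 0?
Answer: 1/441 ≈ 0.0022676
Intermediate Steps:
s(z) = -1/(9*(-2 + z)) (s(z) = -1/(9*(z - 2)) = -1/(9*(-2 + z)))
m(k, n) = -2 + k + n (m(k, n) = ((k + n) + 0) - 2 = (k + n) - 2 = -2 + k + n)
r(a) = 6/(-18 + 9*a) (r(a) = (-1/(-18 + 9*a))*(-2 + 1 - 5) = -1/(-18 + 9*a)*(-6) = 6/(-18 + 9*a))
r(u)² = (2/(3*(-2 - 12)))² = ((⅔)/(-14))² = ((⅔)*(-1/14))² = (-1/21)² = 1/441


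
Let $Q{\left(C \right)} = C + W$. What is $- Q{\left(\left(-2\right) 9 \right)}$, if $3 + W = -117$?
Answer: $138$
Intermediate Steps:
$W = -120$ ($W = -3 - 117 = -120$)
$Q{\left(C \right)} = -120 + C$ ($Q{\left(C \right)} = C - 120 = -120 + C$)
$- Q{\left(\left(-2\right) 9 \right)} = - (-120 - 18) = \left(-1\right) \left(-138\right) = 138$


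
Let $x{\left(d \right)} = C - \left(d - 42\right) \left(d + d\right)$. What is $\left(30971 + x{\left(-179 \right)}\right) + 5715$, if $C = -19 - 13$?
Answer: $-42464$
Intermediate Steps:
$C = -32$ ($C = -19 - 13 = -32$)
$x{\left(d \right)} = -32 - 2 d \left(-42 + d\right)$ ($x{\left(d \right)} = -32 - \left(d - 42\right) \left(d + d\right) = -32 - \left(-42 + d\right) 2 d = -32 - 2 d \left(-42 + d\right)$)
$\left(30971 + x{\left(-179 \right)}\right) + 5715 = \left(30971 - \left(15068 + 64082\right)\right) + 5715 = \left(30971 - 79150\right) + 5715 = -48179 + 5715 = -42464$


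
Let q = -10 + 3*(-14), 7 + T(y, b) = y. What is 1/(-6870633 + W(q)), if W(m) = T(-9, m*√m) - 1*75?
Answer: -1/6870724 ≈ -1.4555e-7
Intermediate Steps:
T(y, b) = -7 + y
q = -52 (q = -10 - 42 = -52)
W(m) = -91 (W(m) = (-7 - 9) - 1*75 = -16 - 75 = -91)
1/(-6870633 + W(q)) = 1/(-6870633 - 91) = 1/(-6870724) = -1/6870724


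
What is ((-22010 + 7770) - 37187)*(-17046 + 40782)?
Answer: -1220671272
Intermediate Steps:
((-22010 + 7770) - 37187)*(-17046 + 40782) = (-14240 - 37187)*23736 = -51427*23736 = -1220671272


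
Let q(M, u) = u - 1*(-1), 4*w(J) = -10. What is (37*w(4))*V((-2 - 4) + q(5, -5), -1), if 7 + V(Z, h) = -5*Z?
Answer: -7955/2 ≈ -3977.5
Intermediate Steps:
w(J) = -5/2 (w(J) = (¼)*(-10) = -5/2)
q(M, u) = 1 + u (q(M, u) = u + 1 = 1 + u)
V(Z, h) = -7 - 5*Z
(37*w(4))*V((-2 - 4) + q(5, -5), -1) = (37*(-5/2))*(-7 - 5*((-2 - 4) + (1 - 5))) = -185*(-7 - 5*(-6 - 4))/2 = -185*(-7 - 5*(-10))/2 = -185*(-7 + 50)/2 = -185/2*43 = -7955/2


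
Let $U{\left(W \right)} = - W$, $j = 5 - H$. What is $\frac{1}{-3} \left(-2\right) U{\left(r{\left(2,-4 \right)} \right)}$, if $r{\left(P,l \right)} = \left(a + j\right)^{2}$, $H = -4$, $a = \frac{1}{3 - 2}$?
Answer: $- \frac{200}{3} \approx -66.667$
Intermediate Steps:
$a = 1$ ($a = 1^{-1} = 1$)
$j = 9$ ($j = 5 - -4 = 5 + 4 = 9$)
$r{\left(P,l \right)} = 100$ ($r{\left(P,l \right)} = \left(1 + 9\right)^{2} = 10^{2} = 100$)
$\frac{1}{-3} \left(-2\right) U{\left(r{\left(2,-4 \right)} \right)} = \frac{1}{-3} \left(-2\right) \left(\left(-1\right) 100\right) = \left(- \frac{1}{3}\right) \left(-2\right) \left(-100\right) = \frac{2}{3} \left(-100\right) = - \frac{200}{3}$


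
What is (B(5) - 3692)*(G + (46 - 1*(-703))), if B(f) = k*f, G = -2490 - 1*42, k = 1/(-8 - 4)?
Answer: 79002947/12 ≈ 6.5836e+6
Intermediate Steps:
k = -1/12 (k = 1/(-12) = -1/12 ≈ -0.083333)
G = -2532 (G = -2490 - 42 = -2532)
B(f) = -f/12
(B(5) - 3692)*(G + (46 - 1*(-703))) = (-1/12*5 - 3692)*(-2532 + (46 - 1*(-703))) = (-5/12 - 3692)*(-2532 + (46 + 703)) = -44309*(-2532 + 749)/12 = -44309/12*(-1783) = 79002947/12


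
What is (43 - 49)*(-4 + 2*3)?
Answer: -12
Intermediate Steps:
(43 - 49)*(-4 + 2*3) = -6*(-4 + 6) = -6*2 = -12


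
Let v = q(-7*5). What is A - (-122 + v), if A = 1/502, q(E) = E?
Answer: 78815/502 ≈ 157.00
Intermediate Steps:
v = -35 (v = -7*5 = -35)
A = 1/502 ≈ 0.0019920
A - (-122 + v) = 1/502 - (-122 - 35) = 1/502 - 1*(-157) = 1/502 + 157 = 78815/502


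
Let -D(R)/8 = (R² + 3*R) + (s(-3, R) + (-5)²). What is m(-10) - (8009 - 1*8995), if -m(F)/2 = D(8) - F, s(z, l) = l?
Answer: 2902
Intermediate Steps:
D(R) = -200 - 32*R - 8*R² (D(R) = -8*((R² + 3*R) + (R + (-5)²)) = -8*((R² + 3*R) + (R + 25)) = -8*((R² + 3*R) + (25 + R)) = -8*(25 + R² + 4*R) = -200 - 32*R - 8*R²)
m(F) = 1936 + 2*F (m(F) = -2*((-200 - 32*8 - 8*8²) - F) = -2*((-200 - 256 - 8*64) - F) = -2*((-200 - 256 - 512) - F) = -2*(-968 - F) = 1936 + 2*F)
m(-10) - (8009 - 1*8995) = (1936 + 2*(-10)) - (8009 - 1*8995) = (1936 - 20) - (8009 - 8995) = 1916 - 1*(-986) = 1916 + 986 = 2902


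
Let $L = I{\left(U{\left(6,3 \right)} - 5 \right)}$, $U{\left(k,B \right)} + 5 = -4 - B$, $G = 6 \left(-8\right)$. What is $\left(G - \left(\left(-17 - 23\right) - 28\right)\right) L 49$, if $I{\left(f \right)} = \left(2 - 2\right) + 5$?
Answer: $4900$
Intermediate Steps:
$G = -48$
$U{\left(k,B \right)} = -9 - B$ ($U{\left(k,B \right)} = -5 - \left(4 + B\right) = -9 - B$)
$I{\left(f \right)} = 5$ ($I{\left(f \right)} = 0 + 5 = 5$)
$L = 5$
$\left(G - \left(\left(-17 - 23\right) - 28\right)\right) L 49 = \left(-48 - \left(\left(-17 - 23\right) - 28\right)\right) 5 \cdot 49 = \left(-48 - \left(-40 - 28\right)\right) 5 \cdot 49 = \left(-48 - -68\right) 5 \cdot 49 = \left(-48 + 68\right) 5 \cdot 49 = 20 \cdot 5 \cdot 49 = 100 \cdot 49 = 4900$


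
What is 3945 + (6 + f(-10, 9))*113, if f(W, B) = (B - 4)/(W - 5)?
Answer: 13756/3 ≈ 4585.3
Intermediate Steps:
f(W, B) = (-4 + B)/(-5 + W)
3945 + (6 + f(-10, 9))*113 = 3945 + (6 + (-4 + 9)/(-5 - 10))*113 = 3945 + (6 + 5/(-15))*113 = 3945 + (6 - 1/15*5)*113 = 3945 + (6 - ⅓)*113 = 3945 + (17/3)*113 = 3945 + 1921/3 = 13756/3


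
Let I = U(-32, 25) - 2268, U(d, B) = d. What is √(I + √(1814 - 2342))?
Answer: 2*√(-575 + I*√33) ≈ 0.23956 + 47.959*I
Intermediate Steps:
I = -2300 (I = -32 - 2268 = -2300)
√(I + √(1814 - 2342)) = √(-2300 + √(1814 - 2342)) = √(-2300 + √(-528)) = √(-2300 + 4*I*√33)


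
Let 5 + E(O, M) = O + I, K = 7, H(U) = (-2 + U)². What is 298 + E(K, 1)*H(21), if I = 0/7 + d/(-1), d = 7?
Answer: -1507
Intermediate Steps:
I = -7 (I = 0/7 + 7/(-1) = 0*(⅐) + 7*(-1) = 0 - 7 = -7)
E(O, M) = -12 + O (E(O, M) = -5 + (O - 7) = -5 + (-7 + O) = -12 + O)
298 + E(K, 1)*H(21) = 298 + (-12 + 7)*(-2 + 21)² = 298 - 5*19² = 298 - 5*361 = 298 - 1805 = -1507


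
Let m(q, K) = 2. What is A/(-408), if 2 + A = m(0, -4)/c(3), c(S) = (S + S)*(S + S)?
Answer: 35/7344 ≈ 0.0047658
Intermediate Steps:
c(S) = 4*S² (c(S) = (2*S)*(2*S) = 4*S²)
A = -35/18 (A = -2 + 2/((4*3²)) = -2 + 2/((4*9)) = -2 + 2/36 = -2 + 2*(1/36) = -2 + 1/18 = -35/18 ≈ -1.9444)
A/(-408) = -35/18/(-408) = -1/408*(-35/18) = 35/7344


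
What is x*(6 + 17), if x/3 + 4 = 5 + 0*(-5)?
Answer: 69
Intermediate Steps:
x = 3 (x = -12 + 3*(5 + 0*(-5)) = -12 + 3*(5 + 0) = -12 + 3*5 = -12 + 15 = 3)
x*(6 + 17) = 3*(6 + 17) = 3*23 = 69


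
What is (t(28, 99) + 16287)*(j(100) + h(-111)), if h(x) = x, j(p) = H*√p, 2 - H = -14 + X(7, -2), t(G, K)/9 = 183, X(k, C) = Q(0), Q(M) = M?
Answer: 878766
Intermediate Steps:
X(k, C) = 0
t(G, K) = 1647 (t(G, K) = 9*183 = 1647)
H = 16 (H = 2 - (-14 + 0) = 2 - 1*(-14) = 2 + 14 = 16)
j(p) = 16*√p
(t(28, 99) + 16287)*(j(100) + h(-111)) = (1647 + 16287)*(16*√100 - 111) = 17934*(16*10 - 111) = 17934*(160 - 111) = 17934*49 = 878766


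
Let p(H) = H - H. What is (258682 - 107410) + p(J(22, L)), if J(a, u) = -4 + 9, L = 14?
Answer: 151272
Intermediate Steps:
J(a, u) = 5
p(H) = 0
(258682 - 107410) + p(J(22, L)) = (258682 - 107410) + 0 = 151272 + 0 = 151272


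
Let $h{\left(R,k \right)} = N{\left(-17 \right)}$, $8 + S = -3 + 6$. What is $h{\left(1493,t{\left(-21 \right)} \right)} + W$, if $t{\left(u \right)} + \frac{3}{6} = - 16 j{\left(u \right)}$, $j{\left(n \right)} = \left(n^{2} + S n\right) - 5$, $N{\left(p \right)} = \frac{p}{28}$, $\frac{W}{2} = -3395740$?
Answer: $- \frac{190161457}{28} \approx -6.7915 \cdot 10^{6}$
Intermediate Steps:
$W = -6791480$ ($W = 2 \left(-3395740\right) = -6791480$)
$S = -5$ ($S = -8 + \left(-3 + 6\right) = -8 + 3 = -5$)
$N{\left(p \right)} = \frac{p}{28}$ ($N{\left(p \right)} = p \frac{1}{28} = \frac{p}{28}$)
$j{\left(n \right)} = -5 + n^{2} - 5 n$ ($j{\left(n \right)} = \left(n^{2} - 5 n\right) - 5 = -5 + n^{2} - 5 n$)
$t{\left(u \right)} = \frac{159}{2} - 16 u^{2} + 80 u$ ($t{\left(u \right)} = - \frac{1}{2} - 16 \left(-5 + u^{2} - 5 u\right) = - \frac{1}{2} + \left(80 - 16 u^{2} + 80 u\right) = \frac{159}{2} - 16 u^{2} + 80 u$)
$h{\left(R,k \right)} = - \frac{17}{28}$ ($h{\left(R,k \right)} = \frac{1}{28} \left(-17\right) = - \frac{17}{28}$)
$h{\left(1493,t{\left(-21 \right)} \right)} + W = - \frac{17}{28} - 6791480 = - \frac{190161457}{28}$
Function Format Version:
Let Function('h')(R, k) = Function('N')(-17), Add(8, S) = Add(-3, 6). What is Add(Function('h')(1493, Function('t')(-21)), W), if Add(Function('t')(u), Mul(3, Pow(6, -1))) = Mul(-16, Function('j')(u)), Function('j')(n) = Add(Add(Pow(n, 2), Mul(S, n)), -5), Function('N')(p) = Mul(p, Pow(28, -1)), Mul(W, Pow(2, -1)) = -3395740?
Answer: Rational(-190161457, 28) ≈ -6.7915e+6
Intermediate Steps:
W = -6791480 (W = Mul(2, -3395740) = -6791480)
S = -5 (S = Add(-8, Add(-3, 6)) = Add(-8, 3) = -5)
Function('N')(p) = Mul(Rational(1, 28), p) (Function('N')(p) = Mul(p, Rational(1, 28)) = Mul(Rational(1, 28), p))
Function('j')(n) = Add(-5, Pow(n, 2), Mul(-5, n)) (Function('j')(n) = Add(Add(Pow(n, 2), Mul(-5, n)), -5) = Add(-5, Pow(n, 2), Mul(-5, n)))
Function('t')(u) = Add(Rational(159, 2), Mul(-16, Pow(u, 2)), Mul(80, u)) (Function('t')(u) = Add(Rational(-1, 2), Mul(-16, Add(-5, Pow(u, 2), Mul(-5, u)))) = Add(Rational(-1, 2), Add(80, Mul(-16, Pow(u, 2)), Mul(80, u))) = Add(Rational(159, 2), Mul(-16, Pow(u, 2)), Mul(80, u)))
Function('h')(R, k) = Rational(-17, 28) (Function('h')(R, k) = Mul(Rational(1, 28), -17) = Rational(-17, 28))
Add(Function('h')(1493, Function('t')(-21)), W) = Add(Rational(-17, 28), -6791480) = Rational(-190161457, 28)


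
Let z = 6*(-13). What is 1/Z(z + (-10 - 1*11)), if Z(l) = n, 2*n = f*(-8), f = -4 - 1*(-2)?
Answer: ⅛ ≈ 0.12500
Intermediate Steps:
f = -2 (f = -4 + 2 = -2)
z = -78
n = 8 (n = (-2*(-8))/2 = (½)*16 = 8)
Z(l) = 8
1/Z(z + (-10 - 1*11)) = 1/8 = ⅛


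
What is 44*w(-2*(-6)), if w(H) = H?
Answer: 528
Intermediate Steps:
44*w(-2*(-6)) = 44*(-2*(-6)) = 44*12 = 528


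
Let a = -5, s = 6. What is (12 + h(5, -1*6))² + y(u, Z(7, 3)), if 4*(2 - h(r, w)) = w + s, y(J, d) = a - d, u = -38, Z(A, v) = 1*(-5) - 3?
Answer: 199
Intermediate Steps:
Z(A, v) = -8 (Z(A, v) = -5 - 3 = -8)
y(J, d) = -5 - d
h(r, w) = ½ - w/4 (h(r, w) = 2 - (w + 6)/4 = 2 - (6 + w)/4 = 2 + (-3/2 - w/4) = ½ - w/4)
(12 + h(5, -1*6))² + y(u, Z(7, 3)) = (12 + (½ - (-1)*6/4))² + (-5 - 1*(-8)) = (12 + (½ - ¼*(-6)))² + (-5 + 8) = (12 + (½ + 3/2))² + 3 = (12 + 2)² + 3 = 14² + 3 = 196 + 3 = 199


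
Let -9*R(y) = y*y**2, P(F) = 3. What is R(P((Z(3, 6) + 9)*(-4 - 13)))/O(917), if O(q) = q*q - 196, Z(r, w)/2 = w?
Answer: -1/280231 ≈ -3.5685e-6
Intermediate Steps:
Z(r, w) = 2*w
O(q) = -196 + q**2 (O(q) = q**2 - 196 = -196 + q**2)
R(y) = -y**3/9 (R(y) = -y*y**2/9 = -y**3/9)
R(P((Z(3, 6) + 9)*(-4 - 13)))/O(917) = (-1/9*3**3)/(-196 + 917**2) = (-1/9*27)/(-196 + 840889) = -3/840693 = -3*1/840693 = -1/280231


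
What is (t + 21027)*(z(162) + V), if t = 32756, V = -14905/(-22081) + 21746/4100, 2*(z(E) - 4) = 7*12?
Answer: 126544959184929/45266050 ≈ 2.7956e+6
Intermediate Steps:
z(E) = 46 (z(E) = 4 + (7*12)/2 = 4 + (½)*84 = 4 + 42 = 46)
V = 270641963/45266050 (V = -14905*(-1/22081) + 21746*(1/4100) = 14905/22081 + 10873/2050 = 270641963/45266050 ≈ 5.9789)
(t + 21027)*(z(162) + V) = (32756 + 21027)*(46 + 270641963/45266050) = 53783*(2352880263/45266050) = 126544959184929/45266050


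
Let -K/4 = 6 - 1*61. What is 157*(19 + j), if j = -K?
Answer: -31557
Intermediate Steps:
K = 220 (K = -4*(6 - 1*61) = -4*(6 - 61) = -4*(-55) = 220)
j = -220 (j = -1*220 = -220)
157*(19 + j) = 157*(19 - 220) = 157*(-201) = -31557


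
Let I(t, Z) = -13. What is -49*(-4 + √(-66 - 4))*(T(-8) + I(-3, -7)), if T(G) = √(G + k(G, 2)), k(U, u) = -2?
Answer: -49*(4 - I*√70)*(13 - I*√10) ≈ -1251.6 + 5949.3*I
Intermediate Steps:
T(G) = √(-2 + G) (T(G) = √(G - 2) = √(-2 + G))
-49*(-4 + √(-66 - 4))*(T(-8) + I(-3, -7)) = -49*(-4 + √(-66 - 4))*(√(-2 - 8) - 13) = -49*(-4 + √(-70))*(√(-10) - 13) = -49*(-4 + I*√70)*(I*√10 - 13) = -49*(-4 + I*√70)*(-13 + I*√10) = -49*(-13 + I*√10)*(-4 + I*√70)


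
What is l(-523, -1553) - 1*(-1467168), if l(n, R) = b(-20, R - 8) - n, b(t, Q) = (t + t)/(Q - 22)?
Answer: 2323354893/1583 ≈ 1.4677e+6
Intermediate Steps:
b(t, Q) = 2*t/(-22 + Q) (b(t, Q) = (2*t)/(-22 + Q) = 2*t/(-22 + Q))
l(n, R) = -n - 40/(-30 + R) (l(n, R) = 2*(-20)/(-22 + (R - 8)) - n = 2*(-20)/(-22 + (-8 + R)) - n = 2*(-20)/(-30 + R) - n = -40/(-30 + R) - n = -n - 40/(-30 + R))
l(-523, -1553) - 1*(-1467168) = (-40 - 1*(-523)*(-30 - 1553))/(-30 - 1553) - 1*(-1467168) = (-40 - 1*(-523)*(-1583))/(-1583) + 1467168 = -(-40 - 827909)/1583 + 1467168 = -1/1583*(-827949) + 1467168 = 827949/1583 + 1467168 = 2323354893/1583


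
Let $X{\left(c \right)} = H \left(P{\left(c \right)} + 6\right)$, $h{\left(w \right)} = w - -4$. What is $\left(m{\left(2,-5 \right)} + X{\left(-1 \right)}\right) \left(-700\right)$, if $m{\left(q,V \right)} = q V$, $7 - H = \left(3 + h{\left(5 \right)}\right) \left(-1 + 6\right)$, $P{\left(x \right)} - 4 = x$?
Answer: $340900$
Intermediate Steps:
$h{\left(w \right)} = 4 + w$ ($h{\left(w \right)} = w + 4 = 4 + w$)
$P{\left(x \right)} = 4 + x$
$H = -53$ ($H = 7 - \left(3 + \left(4 + 5\right)\right) \left(-1 + 6\right) = 7 - \left(3 + 9\right) 5 = 7 - 12 \cdot 5 = 7 - 60 = -53$)
$m{\left(q,V \right)} = V q$
$X{\left(c \right)} = -530 - 53 c$ ($X{\left(c \right)} = - 53 \left(\left(4 + c\right) + 6\right) = - 53 \left(10 + c\right) = -530 - 53 c$)
$\left(m{\left(2,-5 \right)} + X{\left(-1 \right)}\right) \left(-700\right) = \left(\left(-5\right) 2 - 477\right) \left(-700\right) = \left(-10 + \left(-530 + 53\right)\right) \left(-700\right) = \left(-10 - 477\right) \left(-700\right) = \left(-487\right) \left(-700\right) = 340900$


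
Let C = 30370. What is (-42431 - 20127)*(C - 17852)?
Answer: -783101044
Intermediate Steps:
(-42431 - 20127)*(C - 17852) = (-42431 - 20127)*(30370 - 17852) = -62558*12518 = -783101044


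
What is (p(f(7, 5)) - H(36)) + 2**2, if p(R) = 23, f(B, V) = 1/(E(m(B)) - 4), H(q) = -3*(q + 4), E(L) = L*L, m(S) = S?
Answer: 147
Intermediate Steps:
E(L) = L**2
H(q) = -12 - 3*q (H(q) = -3*(4 + q) = -12 - 3*q)
f(B, V) = 1/(-4 + B**2) (f(B, V) = 1/(B**2 - 4) = 1/(-4 + B**2))
(p(f(7, 5)) - H(36)) + 2**2 = (23 - (-12 - 3*36)) + 2**2 = (23 - (-12 - 108)) + 4 = (23 - 1*(-120)) + 4 = (23 + 120) + 4 = 143 + 4 = 147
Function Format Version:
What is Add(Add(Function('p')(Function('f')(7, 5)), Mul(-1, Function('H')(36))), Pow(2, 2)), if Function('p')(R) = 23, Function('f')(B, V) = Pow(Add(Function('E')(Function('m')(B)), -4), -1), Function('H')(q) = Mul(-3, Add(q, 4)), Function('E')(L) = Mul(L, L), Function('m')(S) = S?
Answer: 147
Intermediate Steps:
Function('E')(L) = Pow(L, 2)
Function('H')(q) = Add(-12, Mul(-3, q)) (Function('H')(q) = Mul(-3, Add(4, q)) = Add(-12, Mul(-3, q)))
Function('f')(B, V) = Pow(Add(-4, Pow(B, 2)), -1) (Function('f')(B, V) = Pow(Add(Pow(B, 2), -4), -1) = Pow(Add(-4, Pow(B, 2)), -1))
Add(Add(Function('p')(Function('f')(7, 5)), Mul(-1, Function('H')(36))), Pow(2, 2)) = Add(Add(23, Mul(-1, Add(-12, Mul(-3, 36)))), Pow(2, 2)) = Add(Add(23, Mul(-1, Add(-12, -108))), 4) = Add(Add(23, Mul(-1, -120)), 4) = Add(Add(23, 120), 4) = Add(143, 4) = 147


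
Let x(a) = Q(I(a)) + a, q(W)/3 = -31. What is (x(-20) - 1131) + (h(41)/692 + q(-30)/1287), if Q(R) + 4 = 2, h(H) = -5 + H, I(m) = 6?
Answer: -85573703/74217 ≈ -1153.0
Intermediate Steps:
q(W) = -93 (q(W) = 3*(-31) = -93)
Q(R) = -2 (Q(R) = -4 + 2 = -2)
x(a) = -2 + a
(x(-20) - 1131) + (h(41)/692 + q(-30)/1287) = ((-2 - 20) - 1131) + ((-5 + 41)/692 - 93/1287) = (-22 - 1131) + (36*(1/692) - 93*1/1287) = -1153 + (9/173 - 31/429) = -1153 - 1502/74217 = -85573703/74217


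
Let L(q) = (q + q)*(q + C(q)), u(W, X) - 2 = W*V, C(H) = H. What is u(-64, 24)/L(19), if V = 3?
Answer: -5/38 ≈ -0.13158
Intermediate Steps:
u(W, X) = 2 + 3*W (u(W, X) = 2 + W*3 = 2 + 3*W)
L(q) = 4*q**2 (L(q) = (q + q)*(q + q) = (2*q)*(2*q) = 4*q**2)
u(-64, 24)/L(19) = (2 + 3*(-64))/((4*19**2)) = (2 - 192)/((4*361)) = -190/1444 = -190*1/1444 = -5/38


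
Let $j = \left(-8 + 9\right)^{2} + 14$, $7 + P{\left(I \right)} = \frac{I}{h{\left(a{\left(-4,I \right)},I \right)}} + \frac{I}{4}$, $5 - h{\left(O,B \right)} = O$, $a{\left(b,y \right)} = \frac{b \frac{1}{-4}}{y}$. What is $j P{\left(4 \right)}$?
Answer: $- \frac{1470}{19} \approx -77.368$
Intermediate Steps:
$a{\left(b,y \right)} = - \frac{b}{4 y}$ ($a{\left(b,y \right)} = \frac{b \left(- \frac{1}{4}\right)}{y} = \frac{\left(- \frac{1}{4}\right) b}{y} = - \frac{b}{4 y}$)
$h{\left(O,B \right)} = 5 - O$
$P{\left(I \right)} = -7 + \frac{I}{4} + \frac{I}{5 - \frac{1}{I}}$ ($P{\left(I \right)} = -7 + \left(\frac{I}{5 - \left(- \frac{1}{4}\right) \left(-4\right) \frac{1}{I}} + \frac{I}{4}\right) = -7 + \left(\frac{I}{5 - \frac{1}{I}} + I \frac{1}{4}\right) = -7 + \left(\frac{I}{5 - \frac{1}{I}} + \frac{I}{4}\right) = -7 + \left(\frac{I}{4} + \frac{I}{5 - \frac{1}{I}}\right) = -7 + \frac{I}{4} + \frac{I}{5 - \frac{1}{I}}$)
$j = 15$ ($j = 1^{2} + 14 = 1 + 14 = 15$)
$j P{\left(4 \right)} = 15 \frac{28 - 564 + 9 \cdot 4^{2}}{4 \left(-1 + 5 \cdot 4\right)} = 15 \frac{28 - 564 + 9 \cdot 16}{4 \left(-1 + 20\right)} = 15 \frac{28 - 564 + 144}{4 \cdot 19} = 15 \cdot \frac{1}{4} \cdot \frac{1}{19} \left(-392\right) = 15 \left(- \frac{98}{19}\right) = - \frac{1470}{19}$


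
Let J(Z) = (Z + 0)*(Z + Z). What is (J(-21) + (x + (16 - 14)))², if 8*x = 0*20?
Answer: 781456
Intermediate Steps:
J(Z) = 2*Z² (J(Z) = Z*(2*Z) = 2*Z²)
x = 0 (x = (0*20)/8 = (⅛)*0 = 0)
(J(-21) + (x + (16 - 14)))² = (2*(-21)² + (0 + (16 - 14)))² = (2*441 + (0 + 2))² = (882 + 2)² = 884² = 781456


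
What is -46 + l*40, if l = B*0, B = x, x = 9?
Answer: -46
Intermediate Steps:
B = 9
l = 0 (l = 9*0 = 0)
-46 + l*40 = -46 + 0*40 = -46 + 0 = -46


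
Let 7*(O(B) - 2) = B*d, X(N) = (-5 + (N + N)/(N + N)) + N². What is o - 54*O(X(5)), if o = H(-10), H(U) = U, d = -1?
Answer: 44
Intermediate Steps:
o = -10
X(N) = -4 + N² (X(N) = (-5 + (2*N)/((2*N))) + N² = (-5 + (2*N)*(1/(2*N))) + N² = (-5 + 1) + N² = -4 + N²)
O(B) = 2 - B/7 (O(B) = 2 + (B*(-1))/7 = 2 + (-B)/7 = 2 - B/7)
o - 54*O(X(5)) = -10 - 54*(2 - (-4 + 5²)/7) = -10 - 54*(2 - (-4 + 25)/7) = -10 - 54*(2 - ⅐*21) = -10 - 54*(2 - 3) = -10 - 54*(-1) = -10 + 54 = 44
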